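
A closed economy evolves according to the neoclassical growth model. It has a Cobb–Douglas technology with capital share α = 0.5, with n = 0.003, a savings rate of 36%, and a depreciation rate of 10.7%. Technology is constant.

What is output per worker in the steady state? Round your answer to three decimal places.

At the steady state, Δk = 0, so s·k^α = (n + δ)·k.
Dividing both sides by k: k^(1−α) = s / (n + δ).
k^0.5 = 0.36 / (0.003 + 0.107) = 0.36 / 0.110 = 3.2727
k* = 3.2727^(1/0.5) ≈ 10.7106
y* = (k*)^α = 10.7106^0.5 ≈ 3.2727

y* ≈ 3.273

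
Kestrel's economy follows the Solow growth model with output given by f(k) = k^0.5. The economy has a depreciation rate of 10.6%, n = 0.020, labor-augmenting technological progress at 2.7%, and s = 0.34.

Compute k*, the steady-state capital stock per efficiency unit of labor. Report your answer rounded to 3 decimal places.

At the steady state, Δk = 0, so s·k^α = (n + g + δ)·k.
Rearranging, k^(1−α) = s / (n + g + δ).
k^0.5 = 0.34 / (0.020 + 0.027 + 0.106) = 0.34 / 0.153 = 2.2222
k* = 2.2222^(1/0.5) ≈ 4.9382

k* ≈ 4.938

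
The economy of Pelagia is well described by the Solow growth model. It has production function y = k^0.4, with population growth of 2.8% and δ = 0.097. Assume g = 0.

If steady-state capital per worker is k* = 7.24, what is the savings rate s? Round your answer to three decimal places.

In steady state, investment equals break-even investment: s·k^α = (n + δ)·k.
So s / (n + δ) = (k*)^(1−α) = 7.24^0.6 = 3.2798.
Therefore s = 3.2798 × (n + δ) = 3.2798 × 0.125 = 0.4100.

s ≈ 0.410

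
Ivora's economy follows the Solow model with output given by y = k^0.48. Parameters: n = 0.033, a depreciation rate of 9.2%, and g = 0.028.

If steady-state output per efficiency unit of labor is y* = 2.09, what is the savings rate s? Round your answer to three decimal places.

At the steady state, Δk = 0, so s·k^α = (n + g + δ)·k.
Since y* = [s/(n + g + δ)]^(α/(1−α)), we have s/(n + g + δ) = (y*)^((1−α)/α) = 2.09^1.0833 = 2.2224.
Therefore s = 2.2224 × (n + g + δ) = 2.2224 × 0.153 = 0.3400.

s ≈ 0.340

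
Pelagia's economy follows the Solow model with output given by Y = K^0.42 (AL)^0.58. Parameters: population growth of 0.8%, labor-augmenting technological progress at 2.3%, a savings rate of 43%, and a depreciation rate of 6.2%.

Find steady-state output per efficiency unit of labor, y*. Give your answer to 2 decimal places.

y* = 3.03

Steady state requires s·f(k) = (n + g + δ)·k, i.e. s·k^α = (n + g + δ)·k.
Dividing both sides by k: k^(1−α) = s / (n + g + δ).
k^0.58 = 0.43 / (0.008 + 0.023 + 0.062) = 0.43 / 0.093 = 4.6237
k* = 4.6237^(1/0.58) ≈ 14.0131
y* = (k*)^α = 14.0131^0.42 ≈ 3.0307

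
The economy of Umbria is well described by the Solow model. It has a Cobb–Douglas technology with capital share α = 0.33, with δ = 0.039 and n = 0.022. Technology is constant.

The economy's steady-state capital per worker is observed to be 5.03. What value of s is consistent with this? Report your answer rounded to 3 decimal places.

s ≈ 0.180

At the steady state, Δk = 0, so s·k^α = (n + δ)·k.
So s / (n + δ) = (k*)^(1−α) = 5.03^0.67 = 2.9516.
Therefore s = 2.9516 × (n + δ) = 2.9516 × 0.061 = 0.1800.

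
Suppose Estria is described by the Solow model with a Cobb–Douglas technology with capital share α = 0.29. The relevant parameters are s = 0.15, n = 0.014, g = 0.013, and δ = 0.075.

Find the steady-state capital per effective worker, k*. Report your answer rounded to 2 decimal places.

k* = 1.72

At the steady state, Δk = 0, so s·k^α = (n + g + δ)·k.
Rearranging, k^(1−α) = s / (n + g + δ).
k^0.71 = 0.15 / (0.014 + 0.013 + 0.075) = 0.15 / 0.102 = 1.4706
k* = 1.4706^(1/0.71) ≈ 1.7215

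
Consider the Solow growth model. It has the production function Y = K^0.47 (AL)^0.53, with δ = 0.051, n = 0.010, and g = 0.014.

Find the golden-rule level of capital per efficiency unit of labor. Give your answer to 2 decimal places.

k_gold ≈ 31.90

The golden rule sets f'(k) = n + g + δ, i.e. α·k^(α−1) = n + g + δ.
So k^(1−α) = α / (n + g + δ) = 0.47 / 0.075 = 6.2667.
k_gold = 6.2667^(1/0.53) ≈ 31.9041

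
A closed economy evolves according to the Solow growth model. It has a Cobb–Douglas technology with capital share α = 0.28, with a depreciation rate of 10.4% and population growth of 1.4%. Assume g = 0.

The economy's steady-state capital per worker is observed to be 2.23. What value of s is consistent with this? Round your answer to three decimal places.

s ≈ 0.210

In steady state, investment equals break-even investment: s·k^α = (n + δ)·k.
So s / (n + δ) = (k*)^(1−α) = 2.23^0.72 = 1.7815.
Therefore s = 1.7815 × (n + δ) = 1.7815 × 0.118 = 0.2102.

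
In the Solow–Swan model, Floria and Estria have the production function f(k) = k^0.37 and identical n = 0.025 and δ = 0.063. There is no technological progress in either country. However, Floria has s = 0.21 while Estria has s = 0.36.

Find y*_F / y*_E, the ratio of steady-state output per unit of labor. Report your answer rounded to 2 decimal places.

y*_F / y*_E ≈ 0.73

Steady-state y* = [s/(n + δ)]^(α/(1−α)), so the ratio is [ (s_F/(n + δ)_F) / (s_E/(n + δ)_E) ]^0.5873.
s_F/(n + δ)_F = 0.21/0.088 = 2.3864; s_E/(n + δ)_E = 0.36/0.088 = 4.0909.
Ratio = (2.3864/4.0909)^0.5873 = 0.5833^0.5873 ≈ 0.7286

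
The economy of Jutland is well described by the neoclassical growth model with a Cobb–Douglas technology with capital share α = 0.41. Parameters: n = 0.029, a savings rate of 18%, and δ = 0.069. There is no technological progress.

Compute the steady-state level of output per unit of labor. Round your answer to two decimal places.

In steady state, investment equals break-even investment: s·k^α = (n + δ)·k.
Dividing both sides by k: k^(1−α) = s / (n + δ).
k^0.59 = 0.18 / (0.029 + 0.069) = 0.18 / 0.098 = 1.8367
k* = 1.8367^(1/0.59) ≈ 2.8024
y* = (k*)^α = 2.8024^0.41 ≈ 1.5258

y* = 1.53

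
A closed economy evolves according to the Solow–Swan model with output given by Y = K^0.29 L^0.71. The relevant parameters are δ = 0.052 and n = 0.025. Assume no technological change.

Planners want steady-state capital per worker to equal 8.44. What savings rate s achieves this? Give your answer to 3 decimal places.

s ≈ 0.350

At the steady state, Δk = 0, so s·k^α = (n + δ)·k.
So s / (n + δ) = (k*)^(1−α) = 8.44^0.71 = 4.5468.
Therefore s = 4.5468 × (n + δ) = 4.5468 × 0.077 = 0.3501.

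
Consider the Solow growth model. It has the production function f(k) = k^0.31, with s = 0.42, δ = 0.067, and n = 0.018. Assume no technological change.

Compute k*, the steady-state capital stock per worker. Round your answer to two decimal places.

k* ≈ 10.13

In steady state, investment equals break-even investment: s·k^α = (n + δ)·k.
Rearranging, k^(1−α) = s / (n + δ).
k^0.69 = 0.42 / (0.018 + 0.067) = 0.42 / 0.085 = 4.9412
k* = 4.9412^(1/0.69) ≈ 10.1287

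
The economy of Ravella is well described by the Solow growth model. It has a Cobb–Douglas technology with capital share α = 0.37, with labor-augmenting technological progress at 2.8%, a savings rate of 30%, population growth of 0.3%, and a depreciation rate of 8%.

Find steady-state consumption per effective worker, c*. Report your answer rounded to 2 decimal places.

In steady state, investment equals break-even investment: s·k^α = (n + g + δ)·k.
Rearranging, k^(1−α) = s / (n + g + δ).
k^0.63 = 0.30 / (0.003 + 0.028 + 0.080) = 0.30 / 0.111 = 2.7027
k* = 2.7027^(1/0.63) ≈ 4.8461
y* = (k*)^α = 4.8461^0.37 ≈ 1.7931
c* = (1 − s)·y* = (1 − 0.30) × 1.7931 ≈ 1.2552

c* ≈ 1.26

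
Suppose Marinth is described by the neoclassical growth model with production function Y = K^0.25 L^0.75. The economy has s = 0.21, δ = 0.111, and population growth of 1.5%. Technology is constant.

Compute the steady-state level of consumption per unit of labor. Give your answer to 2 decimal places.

c* = 0.94

At the steady state, Δk = 0, so s·k^α = (n + δ)·k.
Dividing both sides by k: k^(1−α) = s / (n + δ).
k^0.75 = 0.21 / (0.015 + 0.111) = 0.21 / 0.126 = 1.6667
k* = 1.6667^(1/0.75) ≈ 1.9761
y* = (k*)^α = 1.9761^0.25 ≈ 1.1856
c* = (1 − s)·y* = (1 − 0.21) × 1.1856 ≈ 0.9366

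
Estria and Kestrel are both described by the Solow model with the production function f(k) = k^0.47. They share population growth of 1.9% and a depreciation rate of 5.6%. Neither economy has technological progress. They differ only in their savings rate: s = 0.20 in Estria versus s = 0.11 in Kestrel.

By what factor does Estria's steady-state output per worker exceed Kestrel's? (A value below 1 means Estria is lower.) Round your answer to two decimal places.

Steady-state y* = [s/(n + δ)]^(α/(1−α)), so the ratio is [ (s_E/(n + δ)_E) / (s_K/(n + δ)_K) ]^0.8868.
s_E/(n + δ)_E = 0.20/0.075 = 2.6667; s_K/(n + δ)_K = 0.11/0.075 = 1.4667.
Ratio = (2.6667/1.4667)^0.8868 = 1.8182^0.8868 ≈ 1.6992

ratio ≈ 1.70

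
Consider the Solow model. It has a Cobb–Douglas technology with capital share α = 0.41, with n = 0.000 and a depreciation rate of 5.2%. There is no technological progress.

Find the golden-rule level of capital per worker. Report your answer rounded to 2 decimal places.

k_gold ≈ 33.11

The golden rule sets f'(k) = n + δ, i.e. α·k^(α−1) = n + δ.
So k^(1−α) = α / (n + δ) = 0.41 / 0.052 = 7.8846.
k_gold = 7.8846^(1/0.59) ≈ 33.1105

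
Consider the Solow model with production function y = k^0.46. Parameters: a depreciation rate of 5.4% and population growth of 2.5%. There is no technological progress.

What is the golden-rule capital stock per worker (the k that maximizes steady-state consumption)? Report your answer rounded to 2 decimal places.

The golden rule sets f'(k) = n + δ, i.e. α·k^(α−1) = n + δ.
So k^(1−α) = α / (n + δ) = 0.46 / 0.079 = 5.8228.
k_gold = 5.8228^(1/0.54) ≈ 26.1163

k_gold ≈ 26.12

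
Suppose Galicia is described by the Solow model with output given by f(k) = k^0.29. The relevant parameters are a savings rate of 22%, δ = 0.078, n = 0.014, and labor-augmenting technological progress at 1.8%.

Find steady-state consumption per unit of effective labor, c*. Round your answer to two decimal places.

c* ≈ 1.04

Steady state requires s·f(k) = (n + g + δ)·k, i.e. s·k^α = (n + g + δ)·k.
Rearranging, k^(1−α) = s / (n + g + δ).
k^0.71 = 0.22 / (0.014 + 0.018 + 0.078) = 0.22 / 0.110 = 2.0000
k* = 2.0000^(1/0.71) ≈ 2.6545
y* = (k*)^α = 2.6545^0.29 ≈ 1.3273
c* = (1 − s)·y* = (1 − 0.22) × 1.3273 ≈ 1.0353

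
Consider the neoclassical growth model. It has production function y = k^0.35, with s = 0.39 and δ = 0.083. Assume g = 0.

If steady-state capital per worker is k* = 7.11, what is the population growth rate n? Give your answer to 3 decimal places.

n ≈ 0.026

At the steady state, Δk = 0, so s·k^α = (n + δ)·k.
So s / (n + δ) = (k*)^(1−α) = 7.11^0.65 = 3.5786.
Therefore n + δ = s / 3.5786 = 0.39 / 3.5786 = 0.1090, so n = 0.1090 − 0.083 = 0.0260.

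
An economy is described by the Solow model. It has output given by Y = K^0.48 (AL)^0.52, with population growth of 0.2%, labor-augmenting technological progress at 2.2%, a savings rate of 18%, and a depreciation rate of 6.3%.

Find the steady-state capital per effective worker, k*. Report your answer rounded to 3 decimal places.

k* ≈ 4.048

In steady state, investment equals break-even investment: s·k^α = (n + g + δ)·k.
Rearranging, k^(1−α) = s / (n + g + δ).
k^0.52 = 0.18 / (0.002 + 0.022 + 0.063) = 0.18 / 0.087 = 2.0690
k* = 2.0690^(1/0.52) ≈ 4.0479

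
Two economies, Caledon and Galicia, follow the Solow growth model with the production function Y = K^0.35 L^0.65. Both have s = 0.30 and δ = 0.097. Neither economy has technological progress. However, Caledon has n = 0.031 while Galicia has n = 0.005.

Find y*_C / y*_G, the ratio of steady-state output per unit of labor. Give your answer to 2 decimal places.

Steady-state y* = [s/(n + δ)]^(α/(1−α)), so the ratio is [ (s_C/(n + δ)_C) / (s_G/(n + δ)_G) ]^0.5385.
s_C/(n + δ)_C = 0.30/0.128 = 2.3438; s_G/(n + δ)_G = 0.30/0.102 = 2.9412.
Ratio = (2.3438/2.9412)^0.5385 = 0.7969^0.5385 ≈ 0.8849

ratio ≈ 0.88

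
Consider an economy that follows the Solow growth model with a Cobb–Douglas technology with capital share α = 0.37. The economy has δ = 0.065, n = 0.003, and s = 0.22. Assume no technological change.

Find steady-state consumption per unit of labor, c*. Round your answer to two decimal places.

At the steady state, Δk = 0, so s·k^α = (n + δ)·k.
Rearranging, k^(1−α) = s / (n + δ).
k^0.63 = 0.22 / (0.003 + 0.065) = 0.22 / 0.068 = 3.2353
k* = 3.2353^(1/0.63) ≈ 6.4475
y* = (k*)^α = 6.4475^0.37 ≈ 1.9929
c* = (1 − s)·y* = (1 − 0.22) × 1.9929 ≈ 1.5545

c* ≈ 1.55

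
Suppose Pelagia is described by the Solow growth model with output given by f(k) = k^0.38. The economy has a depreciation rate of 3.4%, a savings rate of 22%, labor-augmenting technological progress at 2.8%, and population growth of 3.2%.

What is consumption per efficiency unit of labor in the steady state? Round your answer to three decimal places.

c* = 1.314

In steady state, investment equals break-even investment: s·k^α = (n + g + δ)·k.
Rearranging, k^(1−α) = s / (n + g + δ).
k^0.62 = 0.22 / (0.032 + 0.028 + 0.034) = 0.22 / 0.094 = 2.3404
k* = 2.3404^(1/0.62) ≈ 3.9412
y* = (k*)^α = 3.9412^0.38 ≈ 1.6840
c* = (1 − s)·y* = (1 − 0.22) × 1.6840 ≈ 1.3135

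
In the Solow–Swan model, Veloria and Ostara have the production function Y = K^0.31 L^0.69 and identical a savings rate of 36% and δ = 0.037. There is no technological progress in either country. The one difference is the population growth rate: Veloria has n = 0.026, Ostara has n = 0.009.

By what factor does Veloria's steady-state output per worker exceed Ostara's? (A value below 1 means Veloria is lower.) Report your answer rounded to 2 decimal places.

ratio ≈ 0.87

Steady-state y* = [s/(n + δ)]^(α/(1−α)), so the ratio is [ (s_V/(n + δ)_V) / (s_O/(n + δ)_O) ]^0.4493.
s_V/(n + δ)_V = 0.36/0.063 = 5.7143; s_O/(n + δ)_O = 0.36/0.046 = 7.8261.
Ratio = (5.7143/7.8261)^0.4493 = 0.7302^0.4493 ≈ 0.8682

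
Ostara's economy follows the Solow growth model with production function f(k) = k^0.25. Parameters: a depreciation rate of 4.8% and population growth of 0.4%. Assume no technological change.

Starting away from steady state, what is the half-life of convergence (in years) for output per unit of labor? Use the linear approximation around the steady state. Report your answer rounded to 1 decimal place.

Near the steady state the convergence rate is λ = (1 − α)(n + δ).
λ = (1 − 0.25) × 0.052 = 0.75 × 0.052 = 0.0390
Half-life = ln 2 / λ = 0.6931 / 0.0390 ≈ 17.77 years

t_½ ≈ 17.8 years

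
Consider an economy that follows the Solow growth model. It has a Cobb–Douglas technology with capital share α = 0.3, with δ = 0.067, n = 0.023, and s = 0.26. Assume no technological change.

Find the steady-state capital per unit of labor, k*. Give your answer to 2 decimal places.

k* = 4.55

Steady state requires s·f(k) = (n + δ)·k, i.e. s·k^α = (n + δ)·k.
Dividing both sides by k: k^(1−α) = s / (n + δ).
k^0.7 = 0.26 / (0.023 + 0.067) = 0.26 / 0.090 = 2.8889
k* = 2.8889^(1/0.7) ≈ 4.5519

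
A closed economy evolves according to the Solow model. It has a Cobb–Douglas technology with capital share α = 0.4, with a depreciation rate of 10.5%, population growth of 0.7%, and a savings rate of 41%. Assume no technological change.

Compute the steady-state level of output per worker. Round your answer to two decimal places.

In steady state, investment equals break-even investment: s·k^α = (n + δ)·k.
Rearranging, k^(1−α) = s / (n + δ).
k^0.6 = 0.41 / (0.007 + 0.105) = 0.41 / 0.112 = 3.6607
k* = 3.6607^(1/0.6) ≈ 8.6951
y* = (k*)^α = 8.6951^0.4 ≈ 2.3753

y* = 2.38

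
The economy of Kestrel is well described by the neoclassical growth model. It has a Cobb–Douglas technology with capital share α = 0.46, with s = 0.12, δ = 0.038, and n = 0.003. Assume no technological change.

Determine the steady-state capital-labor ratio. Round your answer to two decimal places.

k* = 7.31

In steady state, investment equals break-even investment: s·k^α = (n + δ)·k.
Dividing both sides by k: k^(1−α) = s / (n + δ).
k^0.54 = 0.12 / (0.003 + 0.038) = 0.12 / 0.041 = 2.9268
k* = 2.9268^(1/0.54) ≈ 7.3062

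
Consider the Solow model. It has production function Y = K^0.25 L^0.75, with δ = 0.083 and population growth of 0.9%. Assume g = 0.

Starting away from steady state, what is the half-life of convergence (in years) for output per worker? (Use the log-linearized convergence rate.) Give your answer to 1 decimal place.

Near the steady state the convergence rate is λ = (1 − α)(n + δ).
λ = (1 − 0.25) × 0.092 = 0.75 × 0.092 = 0.0690
Half-life = ln 2 / λ = 0.6931 / 0.0690 ≈ 10.04 years

t_½ ≈ 10.0 years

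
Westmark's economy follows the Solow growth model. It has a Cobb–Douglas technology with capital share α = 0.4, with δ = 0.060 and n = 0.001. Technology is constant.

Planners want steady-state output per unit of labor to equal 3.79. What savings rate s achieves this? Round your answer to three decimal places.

Steady state requires s·f(k) = (n + δ)·k, i.e. s·k^α = (n + δ)·k.
Since y* = [s/(n + δ)]^(α/(1−α)), we have s/(n + δ) = (y*)^((1−α)/α) = 3.79^1.5 = 7.3783.
Therefore s = 7.3783 × (n + δ) = 7.3783 × 0.061 = 0.4501.

s ≈ 0.450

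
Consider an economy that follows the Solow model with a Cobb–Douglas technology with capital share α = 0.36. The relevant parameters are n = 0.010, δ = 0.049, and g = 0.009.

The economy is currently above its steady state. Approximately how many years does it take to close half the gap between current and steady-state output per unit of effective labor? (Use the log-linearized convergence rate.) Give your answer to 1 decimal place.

about 15.9 years

Near the steady state the convergence rate is λ = (1 − α)(n + g + δ).
λ = (1 − 0.36) × 0.068 = 0.64 × 0.068 = 0.04352
Half-life = ln 2 / λ = 0.6931 / 0.04352 ≈ 15.93 years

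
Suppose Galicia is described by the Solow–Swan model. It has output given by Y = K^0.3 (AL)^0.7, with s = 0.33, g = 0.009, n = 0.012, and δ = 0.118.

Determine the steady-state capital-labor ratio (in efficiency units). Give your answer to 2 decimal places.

k* = 3.44

Steady state requires s·f(k) = (n + g + δ)·k, i.e. s·k^α = (n + g + δ)·k.
Dividing both sides by k: k^(1−α) = s / (n + g + δ).
k^0.7 = 0.33 / (0.012 + 0.009 + 0.118) = 0.33 / 0.139 = 2.3741
k* = 2.3741^(1/0.7) ≈ 3.4390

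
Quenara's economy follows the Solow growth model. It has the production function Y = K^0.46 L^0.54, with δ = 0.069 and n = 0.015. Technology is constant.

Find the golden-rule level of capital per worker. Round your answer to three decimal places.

The golden rule sets f'(k) = n + δ, i.e. α·k^(α−1) = n + δ.
So k^(1−α) = α / (n + δ) = 0.46 / 0.084 = 5.4762.
k_gold = 5.4762^(1/0.54) ≈ 23.3106

k_gold ≈ 23.311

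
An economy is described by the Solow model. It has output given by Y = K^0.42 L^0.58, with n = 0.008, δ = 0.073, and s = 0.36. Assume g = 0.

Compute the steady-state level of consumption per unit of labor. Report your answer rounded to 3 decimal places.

c* = 1.885

In steady state, investment equals break-even investment: s·k^α = (n + δ)·k.
Dividing both sides by k: k^(1−α) = s / (n + δ).
k^0.58 = 0.36 / (0.008 + 0.073) = 0.36 / 0.081 = 4.4444
k* = 4.4444^(1/0.58) ≈ 13.0894
y* = (k*)^α = 13.0894^0.42 ≈ 2.9451
c* = (1 − s)·y* = (1 − 0.36) × 2.9451 ≈ 1.8849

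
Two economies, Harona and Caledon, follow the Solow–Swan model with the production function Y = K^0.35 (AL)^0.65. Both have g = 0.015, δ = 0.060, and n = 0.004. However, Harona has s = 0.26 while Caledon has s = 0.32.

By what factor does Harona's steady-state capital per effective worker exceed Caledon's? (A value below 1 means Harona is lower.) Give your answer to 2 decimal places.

k*_H / k*_C ≈ 0.73

Steady-state k* = [s/(n + g + δ)]^(1/(1−α)), so the ratio is [ (s_H/(n + g + δ)_H) / (s_C/(n + g + δ)_C) ]^1.5385.
s_H/(n + g + δ)_H = 0.26/0.079 = 3.2911; s_C/(n + g + δ)_C = 0.32/0.079 = 4.0506.
Ratio = (3.2911/4.0506)^1.5385 = 0.8125^1.5385 ≈ 0.7265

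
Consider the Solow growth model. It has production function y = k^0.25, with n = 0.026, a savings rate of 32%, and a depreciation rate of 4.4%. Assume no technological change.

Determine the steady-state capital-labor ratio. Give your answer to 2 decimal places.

k* ≈ 7.59

In steady state, investment equals break-even investment: s·k^α = (n + δ)·k.
Rearranging, k^(1−α) = s / (n + δ).
k^0.75 = 0.32 / (0.026 + 0.044) = 0.32 / 0.070 = 4.5714
k* = 4.5714^(1/0.75) ≈ 7.5869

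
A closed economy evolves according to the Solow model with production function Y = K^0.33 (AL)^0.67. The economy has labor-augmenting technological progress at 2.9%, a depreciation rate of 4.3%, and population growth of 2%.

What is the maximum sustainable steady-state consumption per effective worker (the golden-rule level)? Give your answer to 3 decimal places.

At the golden rule, f'(k) = n + g + δ, so α·k^(α−1) = n + g + δ and k_gold = (α/(n + g + δ))^(1/(1−α)).
k_gold = (0.33/0.092)^(1/0.67) = 3.5870^1.4925 ≈ 6.7288
c_gold = f(k_gold) − (n + g + δ)·k_gold = 1.8759 − 0.092×6.7288 ≈ 1.2569

c_gold ≈ 1.257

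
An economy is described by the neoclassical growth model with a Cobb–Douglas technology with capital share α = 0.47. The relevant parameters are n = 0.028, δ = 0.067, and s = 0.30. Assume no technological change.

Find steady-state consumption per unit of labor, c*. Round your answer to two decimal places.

In steady state, investment equals break-even investment: s·k^α = (n + δ)·k.
Rearranging, k^(1−α) = s / (n + δ).
k^0.53 = 0.30 / (0.028 + 0.067) = 0.30 / 0.095 = 3.1579
k* = 3.1579^(1/0.53) ≈ 8.7551
y* = (k*)^α = 8.7551^0.47 ≈ 2.7724
c* = (1 − s)·y* = (1 − 0.30) × 2.7724 ≈ 1.9407

c* ≈ 1.94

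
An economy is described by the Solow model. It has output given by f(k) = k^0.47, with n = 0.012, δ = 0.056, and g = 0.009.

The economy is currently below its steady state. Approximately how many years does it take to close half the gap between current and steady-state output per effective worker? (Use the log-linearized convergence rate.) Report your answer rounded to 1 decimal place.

Near the steady state the convergence rate is λ = (1 − α)(n + g + δ).
λ = (1 − 0.47) × 0.077 = 0.53 × 0.077 = 0.04081
Half-life = ln 2 / λ = 0.6931 / 0.04081 ≈ 16.98 years

about 17.0 years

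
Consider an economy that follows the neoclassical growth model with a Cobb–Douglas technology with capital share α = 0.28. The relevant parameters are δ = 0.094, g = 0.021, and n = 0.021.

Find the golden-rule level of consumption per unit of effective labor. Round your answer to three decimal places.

c_gold ≈ 0.953

At the golden rule, f'(k) = n + g + δ, so α·k^(α−1) = n + g + δ and k_gold = (α/(n + g + δ))^(1/(1−α)).
k_gold = (0.28/0.136)^(1/0.72) = 2.0588^1.3889 ≈ 2.7263
c_gold = f(k_gold) − (n + g + δ)·k_gold = 1.3242 − 0.136×2.7263 ≈ 0.9534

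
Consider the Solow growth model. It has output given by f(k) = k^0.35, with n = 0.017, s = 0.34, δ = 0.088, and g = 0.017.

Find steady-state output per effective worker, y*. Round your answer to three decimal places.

y* ≈ 1.737

At the steady state, Δk = 0, so s·k^α = (n + g + δ)·k.
Rearranging, k^(1−α) = s / (n + g + δ).
k^0.65 = 0.34 / (0.017 + 0.017 + 0.088) = 0.34 / 0.122 = 2.7869
k* = 2.7869^(1/0.65) ≈ 4.8395
y* = (k*)^α = 4.8395^0.35 ≈ 1.7365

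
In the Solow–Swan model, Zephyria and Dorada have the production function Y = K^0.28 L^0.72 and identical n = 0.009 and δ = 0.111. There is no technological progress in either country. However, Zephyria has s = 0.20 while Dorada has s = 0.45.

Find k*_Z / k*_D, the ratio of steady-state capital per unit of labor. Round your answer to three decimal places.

ratio ≈ 0.324

Steady-state k* = [s/(n + δ)]^(1/(1−α)), so the ratio is [ (s_Z/(n + δ)_Z) / (s_D/(n + δ)_D) ]^1.3889.
s_Z/(n + δ)_Z = 0.20/0.120 = 1.6667; s_D/(n + δ)_D = 0.45/0.120 = 3.7500.
Ratio = (1.6667/3.7500)^1.3889 = 0.4445^1.3889 ≈ 0.3243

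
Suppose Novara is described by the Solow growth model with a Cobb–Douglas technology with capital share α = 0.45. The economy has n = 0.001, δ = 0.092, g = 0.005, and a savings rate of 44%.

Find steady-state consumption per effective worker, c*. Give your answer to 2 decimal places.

c* ≈ 1.91

At the steady state, Δk = 0, so s·k^α = (n + g + δ)·k.
Rearranging, k^(1−α) = s / (n + g + δ).
k^0.55 = 0.44 / (0.001 + 0.005 + 0.092) = 0.44 / 0.098 = 4.4898
k* = 4.4898^(1/0.55) ≈ 15.3415
y* = (k*)^α = 15.3415^0.45 ≈ 3.4170
c* = (1 − s)·y* = (1 − 0.44) × 3.4170 ≈ 1.9135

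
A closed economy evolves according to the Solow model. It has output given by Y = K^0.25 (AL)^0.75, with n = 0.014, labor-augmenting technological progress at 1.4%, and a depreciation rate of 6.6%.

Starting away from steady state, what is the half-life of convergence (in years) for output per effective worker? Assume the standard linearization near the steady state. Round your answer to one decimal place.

Near the steady state the convergence rate is λ = (1 − α)(n + g + δ).
λ = (1 − 0.25) × 0.094 = 0.75 × 0.094 = 0.0705
Half-life = ln 2 / λ = 0.6931 / 0.0705 ≈ 9.83 years

half-life ≈ 9.8 years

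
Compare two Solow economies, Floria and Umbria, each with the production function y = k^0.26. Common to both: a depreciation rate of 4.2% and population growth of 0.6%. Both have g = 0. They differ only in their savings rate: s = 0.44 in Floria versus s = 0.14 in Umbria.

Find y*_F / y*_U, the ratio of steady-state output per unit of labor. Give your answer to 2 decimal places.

Steady-state y* = [s/(n + δ)]^(α/(1−α)), so the ratio is [ (s_F/(n + δ)_F) / (s_U/(n + δ)_U) ]^0.3514.
s_F/(n + δ)_F = 0.44/0.048 = 9.1667; s_U/(n + δ)_U = 0.14/0.048 = 2.9167.
Ratio = (9.1667/2.9167)^0.3514 = 3.1428^0.3514 ≈ 1.4954

y*_F / y*_U ≈ 1.50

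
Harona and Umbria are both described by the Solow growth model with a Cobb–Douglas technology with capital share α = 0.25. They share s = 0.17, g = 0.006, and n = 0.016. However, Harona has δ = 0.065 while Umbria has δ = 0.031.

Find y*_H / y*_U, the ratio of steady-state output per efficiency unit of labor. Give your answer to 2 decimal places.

y*_H / y*_U ≈ 0.85

Steady-state y* = [s/(n + g + δ)]^(α/(1−α)), so the ratio is [ (s_H/(n + g + δ)_H) / (s_U/(n + g + δ)_U) ]^0.3333.
s_H/(n + g + δ)_H = 0.17/0.087 = 1.9540; s_U/(n + g + δ)_U = 0.17/0.053 = 3.2075.
Ratio = (1.9540/3.2075)^0.3333 = 0.6092^0.3333 ≈ 0.8477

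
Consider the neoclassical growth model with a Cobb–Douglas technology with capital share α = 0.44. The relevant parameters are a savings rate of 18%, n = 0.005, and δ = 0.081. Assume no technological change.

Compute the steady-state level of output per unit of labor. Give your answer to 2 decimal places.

At the steady state, Δk = 0, so s·k^α = (n + δ)·k.
Rearranging, k^(1−α) = s / (n + δ).
k^0.56 = 0.18 / (0.005 + 0.081) = 0.18 / 0.086 = 2.0930
k* = 2.0930^(1/0.56) ≈ 3.7394
y* = (k*)^α = 3.7394^0.44 ≈ 1.7866

y* = 1.79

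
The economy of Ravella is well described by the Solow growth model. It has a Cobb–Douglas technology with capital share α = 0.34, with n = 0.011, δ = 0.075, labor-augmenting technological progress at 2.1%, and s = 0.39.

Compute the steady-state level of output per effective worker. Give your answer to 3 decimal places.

Steady state requires s·f(k) = (n + g + δ)·k, i.e. s·k^α = (n + g + δ)·k.
Dividing both sides by k: k^(1−α) = s / (n + g + δ).
k^0.66 = 0.39 / (0.011 + 0.021 + 0.075) = 0.39 / 0.107 = 3.6449
k* = 3.6449^(1/0.66) ≈ 7.0964
y* = (k*)^α = 7.0964^0.34 ≈ 1.9469

y* = 1.947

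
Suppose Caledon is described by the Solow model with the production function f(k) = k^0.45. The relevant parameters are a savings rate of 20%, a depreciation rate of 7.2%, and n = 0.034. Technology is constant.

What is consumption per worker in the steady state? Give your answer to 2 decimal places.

In steady state, investment equals break-even investment: s·k^α = (n + δ)·k.
Rearranging, k^(1−α) = s / (n + δ).
k^0.55 = 0.20 / (0.034 + 0.072) = 0.20 / 0.106 = 1.8868
k* = 1.8868^(1/0.55) ≈ 3.1719
y* = (k*)^α = 3.1719^0.45 ≈ 1.6811
c* = (1 − s)·y* = (1 − 0.20) × 1.6811 ≈ 1.3449

c* = 1.34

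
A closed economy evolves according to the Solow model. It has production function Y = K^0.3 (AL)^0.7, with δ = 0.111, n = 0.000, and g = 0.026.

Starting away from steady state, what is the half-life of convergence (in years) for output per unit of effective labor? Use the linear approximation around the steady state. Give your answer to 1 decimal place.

Near the steady state the convergence rate is λ = (1 − α)(n + g + δ).
λ = (1 − 0.3) × 0.137 = 0.7 × 0.137 = 0.0959
Half-life = ln 2 / λ = 0.6931 / 0.0959 ≈ 7.23 years

half-life ≈ 7.2 years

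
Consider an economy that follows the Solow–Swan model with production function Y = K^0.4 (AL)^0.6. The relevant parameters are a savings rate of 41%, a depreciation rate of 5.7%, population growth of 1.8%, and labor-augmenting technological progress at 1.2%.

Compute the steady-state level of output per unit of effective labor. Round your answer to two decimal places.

y* ≈ 2.81

At the steady state, Δk = 0, so s·k^α = (n + g + δ)·k.
Dividing both sides by k: k^(1−α) = s / (n + g + δ).
k^0.6 = 0.41 / (0.018 + 0.012 + 0.057) = 0.41 / 0.087 = 4.7126
k* = 4.7126^(1/0.6) ≈ 13.2465
y* = (k*)^α = 13.2465^0.4 ≈ 2.8109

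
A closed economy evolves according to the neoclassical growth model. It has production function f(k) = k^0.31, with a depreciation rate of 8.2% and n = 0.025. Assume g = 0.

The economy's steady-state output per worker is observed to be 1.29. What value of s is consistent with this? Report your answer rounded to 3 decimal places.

In steady state, investment equals break-even investment: s·k^α = (n + δ)·k.
Since y* = [s/(n + δ)]^(α/(1−α)), we have s/(n + δ) = (y*)^((1−α)/α) = 1.29^2.2258 = 1.7626.
Therefore s = 1.7626 × (n + δ) = 1.7626 × 0.107 = 0.1886.

s ≈ 0.189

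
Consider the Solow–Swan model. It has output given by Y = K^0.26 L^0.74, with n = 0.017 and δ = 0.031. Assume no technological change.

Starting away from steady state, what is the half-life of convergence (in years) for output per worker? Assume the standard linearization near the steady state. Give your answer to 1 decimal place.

Near the steady state the convergence rate is λ = (1 − α)(n + δ).
λ = (1 − 0.26) × 0.048 = 0.74 × 0.048 = 0.03552
Half-life = ln 2 / λ = 0.6931 / 0.03552 ≈ 19.51 years

t_½ ≈ 19.5 years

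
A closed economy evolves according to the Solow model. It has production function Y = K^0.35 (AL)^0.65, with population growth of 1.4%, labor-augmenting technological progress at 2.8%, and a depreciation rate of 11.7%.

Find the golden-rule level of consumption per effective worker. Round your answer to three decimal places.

At the golden rule, f'(k) = n + g + δ, so α·k^(α−1) = n + g + δ and k_gold = (α/(n + g + δ))^(1/(1−α)).
k_gold = (0.35/0.159)^(1/0.65) = 2.2013^1.5385 ≈ 3.3668
c_gold = f(k_gold) − (n + g + δ)·k_gold = 1.5294 − 0.159×3.3668 ≈ 0.9941

c_gold ≈ 0.994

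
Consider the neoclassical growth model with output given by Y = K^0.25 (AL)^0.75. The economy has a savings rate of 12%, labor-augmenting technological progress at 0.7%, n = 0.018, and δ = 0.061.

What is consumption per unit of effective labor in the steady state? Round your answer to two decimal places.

In steady state, investment equals break-even investment: s·k^α = (n + g + δ)·k.
Dividing both sides by k: k^(1−α) = s / (n + g + δ).
k^0.75 = 0.12 / (0.018 + 0.007 + 0.061) = 0.12 / 0.086 = 1.3953
k* = 1.3953^(1/0.75) ≈ 1.5592
y* = (k*)^α = 1.5592^0.25 ≈ 1.1174
c* = (1 − s)·y* = (1 − 0.12) × 1.1174 ≈ 0.9833

c* ≈ 0.98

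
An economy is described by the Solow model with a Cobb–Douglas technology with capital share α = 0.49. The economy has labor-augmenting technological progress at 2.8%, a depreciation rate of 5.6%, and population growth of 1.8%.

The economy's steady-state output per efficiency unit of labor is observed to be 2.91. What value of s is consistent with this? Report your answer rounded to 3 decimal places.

s ≈ 0.310

In steady state, investment equals break-even investment: s·k^α = (n + g + δ)·k.
Since y* = [s/(n + g + δ)]^(α/(1−α)), we have s/(n + g + δ) = (y*)^((1−α)/α) = 2.91^1.0408 = 3.0396.
Therefore s = 3.0396 × (n + g + δ) = 3.0396 × 0.102 = 0.3100.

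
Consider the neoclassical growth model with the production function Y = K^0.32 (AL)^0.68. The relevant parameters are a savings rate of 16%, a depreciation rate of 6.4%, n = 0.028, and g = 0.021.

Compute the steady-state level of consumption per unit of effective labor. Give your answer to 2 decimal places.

At the steady state, Δk = 0, so s·k^α = (n + g + δ)·k.
Dividing both sides by k: k^(1−α) = s / (n + g + δ).
k^0.68 = 0.16 / (0.028 + 0.021 + 0.064) = 0.16 / 0.113 = 1.4159
k* = 1.4159^(1/0.68) ≈ 1.6677
y* = (k*)^α = 1.6677^0.32 ≈ 1.1778
c* = (1 − s)·y* = (1 − 0.16) × 1.1778 ≈ 0.9894

c* = 0.99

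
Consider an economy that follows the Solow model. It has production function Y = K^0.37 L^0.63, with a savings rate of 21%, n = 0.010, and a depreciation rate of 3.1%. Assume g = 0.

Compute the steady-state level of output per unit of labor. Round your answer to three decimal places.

y* ≈ 2.610

At the steady state, Δk = 0, so s·k^α = (n + δ)·k.
Rearranging, k^(1−α) = s / (n + δ).
k^0.63 = 0.21 / (0.010 + 0.031) = 0.21 / 0.041 = 5.1220
k* = 5.1220^(1/0.63) ≈ 13.3689
y* = (k*)^α = 13.3689^0.37 ≈ 2.6101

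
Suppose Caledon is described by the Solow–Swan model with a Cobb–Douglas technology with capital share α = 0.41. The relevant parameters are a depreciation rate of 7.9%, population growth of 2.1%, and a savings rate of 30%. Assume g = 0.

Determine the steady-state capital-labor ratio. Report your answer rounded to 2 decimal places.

k* ≈ 6.44

Steady state requires s·f(k) = (n + δ)·k, i.e. s·k^α = (n + δ)·k.
Rearranging, k^(1−α) = s / (n + δ).
k^0.59 = 0.30 / (0.021 + 0.079) = 0.30 / 0.100 = 3.0000
k* = 3.0000^(1/0.59) ≈ 6.4369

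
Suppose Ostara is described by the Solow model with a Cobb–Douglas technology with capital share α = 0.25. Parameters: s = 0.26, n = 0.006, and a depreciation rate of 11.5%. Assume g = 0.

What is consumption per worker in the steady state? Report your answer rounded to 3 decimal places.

c* = 0.955

Steady state requires s·f(k) = (n + δ)·k, i.e. s·k^α = (n + δ)·k.
Dividing both sides by k: k^(1−α) = s / (n + δ).
k^0.75 = 0.26 / (0.006 + 0.115) = 0.26 / 0.121 = 2.1488
k* = 2.1488^(1/0.75) ≈ 2.7729
y* = (k*)^α = 2.7729^0.25 ≈ 1.2904
c* = (1 − s)·y* = (1 − 0.26) × 1.2904 ≈ 0.9549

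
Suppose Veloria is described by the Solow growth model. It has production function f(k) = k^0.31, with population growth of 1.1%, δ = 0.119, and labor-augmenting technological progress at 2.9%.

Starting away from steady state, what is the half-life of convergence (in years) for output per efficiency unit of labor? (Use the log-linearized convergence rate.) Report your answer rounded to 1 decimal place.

about 6.3 years

Near the steady state the convergence rate is λ = (1 − α)(n + g + δ).
λ = (1 − 0.31) × 0.159 = 0.69 × 0.159 = 0.10971
Half-life = ln 2 / λ = 0.6931 / 0.10971 ≈ 6.32 years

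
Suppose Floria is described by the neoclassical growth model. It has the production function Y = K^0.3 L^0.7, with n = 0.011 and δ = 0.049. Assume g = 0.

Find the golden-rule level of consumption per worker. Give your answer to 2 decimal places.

c_gold ≈ 1.40

At the golden rule, f'(k) = n + δ, so α·k^(α−1) = n + δ and k_gold = (α/(n + δ))^(1/(1−α)).
k_gold = (0.3/0.060)^(1/0.7) = 5.0000^1.4286 ≈ 9.9666
c_gold = f(k_gold) − (n + δ)·k_gold = 1.9933 − 0.060×9.9666 ≈ 1.3953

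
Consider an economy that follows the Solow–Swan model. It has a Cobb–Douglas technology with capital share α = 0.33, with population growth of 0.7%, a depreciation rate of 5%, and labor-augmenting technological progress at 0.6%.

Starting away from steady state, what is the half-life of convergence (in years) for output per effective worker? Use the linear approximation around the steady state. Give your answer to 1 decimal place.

t_½ ≈ 16.4 years

Near the steady state the convergence rate is λ = (1 − α)(n + g + δ).
λ = (1 − 0.33) × 0.063 = 0.67 × 0.063 = 0.04221
Half-life = ln 2 / λ = 0.6931 / 0.04221 ≈ 16.42 years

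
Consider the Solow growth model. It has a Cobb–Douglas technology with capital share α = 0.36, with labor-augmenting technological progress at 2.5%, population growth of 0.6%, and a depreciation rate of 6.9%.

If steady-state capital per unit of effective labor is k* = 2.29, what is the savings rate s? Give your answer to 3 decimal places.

Steady state requires s·f(k) = (n + g + δ)·k, i.e. s·k^α = (n + g + δ)·k.
So s / (n + g + δ) = (k*)^(1−α) = 2.29^0.64 = 1.6994.
Therefore s = 1.6994 × (n + g + δ) = 1.6994 × 0.100 = 0.1699.

s ≈ 0.170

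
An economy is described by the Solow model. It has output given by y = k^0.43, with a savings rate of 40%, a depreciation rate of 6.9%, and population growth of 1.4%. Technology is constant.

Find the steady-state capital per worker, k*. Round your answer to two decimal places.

Steady state requires s·f(k) = (n + δ)·k, i.e. s·k^α = (n + δ)·k.
Rearranging, k^(1−α) = s / (n + δ).
k^0.57 = 0.40 / (0.014 + 0.069) = 0.40 / 0.083 = 4.8193
k* = 4.8193^(1/0.57) ≈ 15.7840

k* = 15.78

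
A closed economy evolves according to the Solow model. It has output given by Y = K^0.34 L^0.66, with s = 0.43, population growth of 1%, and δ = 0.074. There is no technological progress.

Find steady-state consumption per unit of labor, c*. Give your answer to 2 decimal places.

c* = 1.32

At the steady state, Δk = 0, so s·k^α = (n + δ)·k.
Rearranging, k^(1−α) = s / (n + δ).
k^0.66 = 0.43 / (0.010 + 0.074) = 0.43 / 0.084 = 5.1190
k* = 5.1190^(1/0.66) ≈ 11.8720
y* = (k*)^α = 11.8720^0.34 ≈ 2.3192
c* = (1 − s)·y* = (1 − 0.43) × 2.3192 ≈ 1.3219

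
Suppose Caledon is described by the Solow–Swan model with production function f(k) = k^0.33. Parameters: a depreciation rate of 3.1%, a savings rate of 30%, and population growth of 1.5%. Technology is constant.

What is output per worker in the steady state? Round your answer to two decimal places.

In steady state, investment equals break-even investment: s·k^α = (n + δ)·k.
Dividing both sides by k: k^(1−α) = s / (n + δ).
k^0.67 = 0.30 / (0.015 + 0.031) = 0.30 / 0.046 = 6.5217
k* = 6.5217^(1/0.67) ≈ 16.4234
y* = (k*)^α = 16.4234^0.33 ≈ 2.5183

y* ≈ 2.52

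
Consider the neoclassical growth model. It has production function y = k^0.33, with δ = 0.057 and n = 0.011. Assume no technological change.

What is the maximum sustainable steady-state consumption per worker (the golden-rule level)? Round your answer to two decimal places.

c_gold ≈ 1.46

At the golden rule, f'(k) = n + δ, so α·k^(α−1) = n + δ and k_gold = (α/(n + δ))^(1/(1−α)).
k_gold = (0.33/0.068)^(1/0.67) = 4.8529^1.4925 ≈ 10.5647
c_gold = f(k_gold) − (n + δ)·k_gold = 2.1771 − 0.068×10.5647 ≈ 1.4587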